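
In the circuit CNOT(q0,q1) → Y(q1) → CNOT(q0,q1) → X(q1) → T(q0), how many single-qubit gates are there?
3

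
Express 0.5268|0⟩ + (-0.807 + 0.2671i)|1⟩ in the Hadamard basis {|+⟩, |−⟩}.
(-0.1981 + 0.1889i)|+⟩ + (0.9431 - 0.1889i)|−⟩

With |ψ⟩ = α|0⟩ + β|1⟩, the Hadamard-basis coefficients are ⟨+|ψ⟩ = (α + β)/√2 and ⟨−|ψ⟩ = (α − β)/√2.
Here α = 0.5268, β = (-0.807 + 0.2671i): (α + β)/√2 = (-0.1981 + 0.1889i), (α − β)/√2 = (0.9431 - 0.1889i).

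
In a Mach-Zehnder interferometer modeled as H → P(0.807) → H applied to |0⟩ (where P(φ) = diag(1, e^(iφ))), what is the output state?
(0.8458 + 0.3611i)|0⟩ + (0.1542 - 0.3611i)|1⟩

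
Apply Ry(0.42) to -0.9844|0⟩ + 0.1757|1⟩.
-0.9994|0⟩ - 0.03337|1⟩

Ry(0.42) = [[cos(θ/2), −sin(θ/2)], [sin(θ/2), cos(θ/2)]]; θ = 0.42, cos(θ/2) ≈ 0.978031, sin(θ/2) ≈ 0.20846.
With a = amp(|0⟩) = -0.9844 and b = amp(|1⟩) = 0.1757:
new amp(|0⟩) = (0.978031)·a + (-0.20846)·b = -0.9994
new amp(|1⟩) = (0.20846)·a + (0.978031)·b = -0.03337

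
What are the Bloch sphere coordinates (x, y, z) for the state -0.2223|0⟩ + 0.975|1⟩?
(-0.4335, 0, -0.9012)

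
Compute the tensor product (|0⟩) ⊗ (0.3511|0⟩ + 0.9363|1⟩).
0.3511|00⟩ + 0.9363|01⟩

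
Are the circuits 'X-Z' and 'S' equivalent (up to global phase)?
No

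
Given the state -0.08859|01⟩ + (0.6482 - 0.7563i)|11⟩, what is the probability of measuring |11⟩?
0.9922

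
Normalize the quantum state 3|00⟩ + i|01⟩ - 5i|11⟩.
0.5071|00⟩ + 0.169i|01⟩ - 0.8452i|11⟩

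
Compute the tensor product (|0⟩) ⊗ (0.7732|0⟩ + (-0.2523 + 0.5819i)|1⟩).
0.7732|00⟩ + (-0.2523 + 0.5819i)|01⟩

amp(|b₁b₂…⟩) = product of the factor amplitudes for bits b₁, b₂, …; only kets whose every factor amplitude is nonzero survive.
|00⟩: (1)(0.7732) = 0.7732
|01⟩: (1)(-0.2523 + 0.5819i) = (-0.2523 + 0.5819i)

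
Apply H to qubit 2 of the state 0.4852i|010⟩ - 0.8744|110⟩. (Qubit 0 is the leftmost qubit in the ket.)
0.3431i|010⟩ + 0.3431i|011⟩ - 0.6183|110⟩ - 0.6183|111⟩

H on qubit 2 mixes each pair of kets that differ only in qubit 2: amplitudes (a, b) of (|…0…⟩, |…1…⟩) become ((a + b)/√2, (a − b)/√2). Kets absent from the input have amplitude 0.
(|010⟩, |011⟩): (a, b) = (0.4852i, 0) → (0.3431i, 0.3431i)
(|110⟩, |111⟩): (a, b) = (-0.8744, 0) → (-0.6183, -0.6183)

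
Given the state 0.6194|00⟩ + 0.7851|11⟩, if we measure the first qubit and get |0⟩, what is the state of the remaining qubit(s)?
|0⟩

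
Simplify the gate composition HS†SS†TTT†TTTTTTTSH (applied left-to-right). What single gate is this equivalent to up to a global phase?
I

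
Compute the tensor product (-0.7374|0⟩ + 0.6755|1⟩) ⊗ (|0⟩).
-0.7374|00⟩ + 0.6755|10⟩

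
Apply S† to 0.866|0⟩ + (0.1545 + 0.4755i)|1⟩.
0.866|0⟩ + (0.4755 - 0.1545i)|1⟩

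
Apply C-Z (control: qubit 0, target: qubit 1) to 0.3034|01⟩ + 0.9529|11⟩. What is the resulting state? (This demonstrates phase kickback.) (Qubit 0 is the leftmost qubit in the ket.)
0.3034|01⟩ - 0.9529|11⟩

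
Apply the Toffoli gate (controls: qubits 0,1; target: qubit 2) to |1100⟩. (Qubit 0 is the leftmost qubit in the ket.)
|1110⟩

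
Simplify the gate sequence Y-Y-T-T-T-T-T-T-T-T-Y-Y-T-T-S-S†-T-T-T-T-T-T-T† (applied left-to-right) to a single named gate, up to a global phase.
T†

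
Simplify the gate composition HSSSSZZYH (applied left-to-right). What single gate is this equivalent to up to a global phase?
Y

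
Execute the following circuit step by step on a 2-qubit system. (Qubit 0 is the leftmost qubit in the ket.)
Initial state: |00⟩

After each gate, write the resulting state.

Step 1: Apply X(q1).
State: |01⟩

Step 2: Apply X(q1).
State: |00⟩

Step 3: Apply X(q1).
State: |01⟩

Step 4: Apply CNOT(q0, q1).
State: |01⟩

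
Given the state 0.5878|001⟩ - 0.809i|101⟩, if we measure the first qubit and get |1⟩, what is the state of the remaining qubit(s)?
-i|01⟩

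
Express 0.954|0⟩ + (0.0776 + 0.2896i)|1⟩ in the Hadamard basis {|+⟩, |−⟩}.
(0.7295 + 0.2048i)|+⟩ + (0.6197 - 0.2048i)|−⟩

With |ψ⟩ = α|0⟩ + β|1⟩, the Hadamard-basis coefficients are ⟨+|ψ⟩ = (α + β)/√2 and ⟨−|ψ⟩ = (α − β)/√2.
Here α = 0.954, β = (0.0776 + 0.2896i): (α + β)/√2 = (0.7295 + 0.2048i), (α − β)/√2 = (0.6197 - 0.2048i).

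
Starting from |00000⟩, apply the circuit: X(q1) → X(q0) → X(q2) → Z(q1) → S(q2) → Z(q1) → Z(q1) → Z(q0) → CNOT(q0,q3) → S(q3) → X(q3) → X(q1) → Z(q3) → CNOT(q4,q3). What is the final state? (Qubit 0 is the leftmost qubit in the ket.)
-|10100⟩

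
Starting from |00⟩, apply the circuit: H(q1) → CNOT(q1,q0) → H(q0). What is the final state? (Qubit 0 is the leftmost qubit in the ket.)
1/2|00⟩ + 1/2|01⟩ + 1/2|10⟩ - 1/2|11⟩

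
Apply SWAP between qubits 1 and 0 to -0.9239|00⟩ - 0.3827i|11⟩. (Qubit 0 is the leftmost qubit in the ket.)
-0.9239|00⟩ - 0.3827i|11⟩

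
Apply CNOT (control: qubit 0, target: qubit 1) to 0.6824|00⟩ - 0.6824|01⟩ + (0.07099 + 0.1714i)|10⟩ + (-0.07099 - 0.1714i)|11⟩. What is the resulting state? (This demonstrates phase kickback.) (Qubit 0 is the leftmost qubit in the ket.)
0.6824|00⟩ - 0.6824|01⟩ + (-0.07099 - 0.1714i)|10⟩ + (0.07099 + 0.1714i)|11⟩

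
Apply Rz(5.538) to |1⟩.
(-0.9314 + 0.364i)|1⟩

Rz(5.538) = [[e^(−iθ/2), 0], [0, e^(iθ/2)]] with e^(±iθ/2) = cos(θ/2) ± i·sin(θ/2); θ = 5.538, cos(θ/2) ≈ -0.931387, sin(θ/2) ≈ 0.364031.
With a = amp(|0⟩) = 0 and b = amp(|1⟩) = 1:
new amp(|0⟩) = (-0.931387 - 0.364031i)·a = 0
new amp(|1⟩) = (-0.931387 + 0.364031i)·b = (-0.9314 + 0.364i)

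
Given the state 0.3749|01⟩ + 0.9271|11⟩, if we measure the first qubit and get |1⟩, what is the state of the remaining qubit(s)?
|1⟩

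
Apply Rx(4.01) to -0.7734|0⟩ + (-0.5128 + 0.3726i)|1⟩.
(0.6634 + 0.4652i)|0⟩ + (0.2157 + 0.5449i)|1⟩

Rx(4.01) = [[cos(θ/2), −i·sin(θ/2)], [−i·sin(θ/2), cos(θ/2)]]; θ = 4.01, cos(θ/2) ≈ -0.420688, sin(θ/2) ≈ 0.907205.
With a = amp(|0⟩) = -0.7734 and b = amp(|1⟩) = (-0.5128 + 0.3726i):
new amp(|0⟩) = (-0.420688)·a + (-0.907205i)·b = (0.6634 + 0.4652i)
new amp(|1⟩) = (-0.907205i)·a + (-0.420688)·b = (0.2157 + 0.5449i)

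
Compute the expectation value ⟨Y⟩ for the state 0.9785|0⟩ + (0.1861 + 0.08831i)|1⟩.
0.1728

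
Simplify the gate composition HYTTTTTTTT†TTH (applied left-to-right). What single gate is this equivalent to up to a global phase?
Y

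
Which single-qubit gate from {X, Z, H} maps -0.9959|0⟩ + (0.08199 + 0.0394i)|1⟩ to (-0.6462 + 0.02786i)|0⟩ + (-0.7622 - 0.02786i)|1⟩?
H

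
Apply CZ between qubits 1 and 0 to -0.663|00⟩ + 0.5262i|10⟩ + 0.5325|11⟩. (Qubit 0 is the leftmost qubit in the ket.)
-0.663|00⟩ + 0.5262i|10⟩ - 0.5325|11⟩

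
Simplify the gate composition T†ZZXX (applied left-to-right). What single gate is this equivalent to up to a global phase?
T†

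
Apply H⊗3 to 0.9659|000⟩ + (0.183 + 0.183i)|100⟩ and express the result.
(0.4062 + 0.0647i)|000⟩ + (0.4062 + 0.0647i)|001⟩ + (0.4062 + 0.0647i)|010⟩ + (0.4062 + 0.0647i)|011⟩ + (0.2768 - 0.0647i)|100⟩ + (0.2768 - 0.0647i)|101⟩ + (0.2768 - 0.0647i)|110⟩ + (0.2768 - 0.0647i)|111⟩

H⊗3 gives amp(|y⟩) = (1/2√2) Σ_x (−1)^(x·y) amp(|x⟩), where x·y is the number of positions in which both x and y have a 1.
|000⟩: (0.9659 + (0.183 + 0.183i))/(2√2) = (0.4062 + 0.0647i)
|001⟩: (0.9659 + (0.183 + 0.183i))/(2√2) = (0.4062 + 0.0647i)
|010⟩: (0.9659 + (0.183 + 0.183i))/(2√2) = (0.4062 + 0.0647i)
|011⟩: (0.9659 + (0.183 + 0.183i))/(2√2) = (0.4062 + 0.0647i)
|100⟩: (0.9659 - (0.183 + 0.183i))/(2√2) = (0.2768 - 0.0647i)
|101⟩: (0.9659 - (0.183 + 0.183i))/(2√2) = (0.2768 - 0.0647i)
|110⟩: (0.9659 - (0.183 + 0.183i))/(2√2) = (0.2768 - 0.0647i)
|111⟩: (0.9659 - (0.183 + 0.183i))/(2√2) = (0.2768 - 0.0647i)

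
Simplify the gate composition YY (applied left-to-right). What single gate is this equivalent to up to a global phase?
I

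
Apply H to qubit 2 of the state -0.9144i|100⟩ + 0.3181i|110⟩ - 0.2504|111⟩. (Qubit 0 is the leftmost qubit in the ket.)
-0.6466i|100⟩ - 0.6466i|101⟩ + (-0.1771 + 0.2249i)|110⟩ + (0.1771 + 0.2249i)|111⟩

H on qubit 2 mixes each pair of kets that differ only in qubit 2: amplitudes (a, b) of (|…0…⟩, |…1…⟩) become ((a + b)/√2, (a − b)/√2). Kets absent from the input have amplitude 0.
(|100⟩, |101⟩): (a, b) = (-0.9144i, 0) → (-0.6466i, -0.6466i)
(|110⟩, |111⟩): (a, b) = (0.3181i, -0.2504) → ((-0.1771 + 0.2249i), (0.1771 + 0.2249i))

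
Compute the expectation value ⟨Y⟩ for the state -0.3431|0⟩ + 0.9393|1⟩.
0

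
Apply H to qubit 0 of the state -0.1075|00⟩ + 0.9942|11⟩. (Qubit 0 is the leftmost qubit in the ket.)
-0.07601|00⟩ + 0.703|01⟩ - 0.07601|10⟩ - 0.703|11⟩

H on qubit 0 mixes each pair of kets that differ only in qubit 0: amplitudes (a, b) of (|…0…⟩, |…1…⟩) become ((a + b)/√2, (a − b)/√2). Kets absent from the input have amplitude 0.
(|00⟩, |10⟩): (a, b) = (-0.1075, 0) → (-0.07601, -0.07601)
(|01⟩, |11⟩): (a, b) = (0, 0.9942) → (0.703, -0.703)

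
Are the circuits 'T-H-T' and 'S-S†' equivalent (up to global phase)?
No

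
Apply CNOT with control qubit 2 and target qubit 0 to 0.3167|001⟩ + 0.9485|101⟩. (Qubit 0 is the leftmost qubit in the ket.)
0.9485|001⟩ + 0.3167|101⟩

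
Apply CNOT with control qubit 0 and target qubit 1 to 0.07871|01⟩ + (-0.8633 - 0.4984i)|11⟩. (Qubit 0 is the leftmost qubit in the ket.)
0.07871|01⟩ + (-0.8633 - 0.4984i)|10⟩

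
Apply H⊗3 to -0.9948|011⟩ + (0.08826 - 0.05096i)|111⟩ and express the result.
(-0.3205 - 0.01802i)|000⟩ + (0.3205 + 0.01802i)|001⟩ + (0.3205 + 0.01802i)|010⟩ + (-0.3205 - 0.01802i)|011⟩ + (-0.3829 + 0.01802i)|100⟩ + (0.3829 - 0.01802i)|101⟩ + (0.3829 - 0.01802i)|110⟩ + (-0.3829 + 0.01802i)|111⟩

H⊗3 gives amp(|y⟩) = (1/2√2) Σ_x (−1)^(x·y) amp(|x⟩), where x·y is the number of positions in which both x and y have a 1.
|000⟩: (-0.9948 + (0.08826 - 0.05096i))/(2√2) = (-0.3205 - 0.01802i)
|001⟩: (0.9948 - (0.08826 - 0.05096i))/(2√2) = (0.3205 + 0.01802i)
|010⟩: (0.9948 - (0.08826 - 0.05096i))/(2√2) = (0.3205 + 0.01802i)
|011⟩: (-0.9948 + (0.08826 - 0.05096i))/(2√2) = (-0.3205 - 0.01802i)
|100⟩: (-0.9948 - (0.08826 - 0.05096i))/(2√2) = (-0.3829 + 0.01802i)
|101⟩: (0.9948 + (0.08826 - 0.05096i))/(2√2) = (0.3829 - 0.01802i)
|110⟩: (0.9948 + (0.08826 - 0.05096i))/(2√2) = (0.3829 - 0.01802i)
|111⟩: (-0.9948 - (0.08826 - 0.05096i))/(2√2) = (-0.3829 + 0.01802i)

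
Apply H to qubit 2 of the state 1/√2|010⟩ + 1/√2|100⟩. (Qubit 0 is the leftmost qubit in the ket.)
1/2|010⟩ + 1/2|011⟩ + 1/2|100⟩ + 1/2|101⟩

H on qubit 2 mixes each pair of kets that differ only in qubit 2: amplitudes (a, b) of (|…0…⟩, |…1…⟩) become ((a + b)/√2, (a − b)/√2). Kets absent from the input have amplitude 0.
(|010⟩, |011⟩): (a, b) = (1/√2, 0) → (1/2, 1/2)
(|100⟩, |101⟩): (a, b) = (1/√2, 0) → (1/2, 1/2)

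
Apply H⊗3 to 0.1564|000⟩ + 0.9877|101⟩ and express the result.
0.4045|000⟩ - 0.2939|001⟩ + 0.4045|010⟩ - 0.2939|011⟩ - 0.2939|100⟩ + 0.4045|101⟩ - 0.2939|110⟩ + 0.4045|111⟩

H⊗3 gives amp(|y⟩) = (1/2√2) Σ_x (−1)^(x·y) amp(|x⟩), where x·y is the number of positions in which both x and y have a 1.
|000⟩: (0.1564 + 0.9877)/(2√2) = 0.4045
|001⟩: (0.1564 - 0.9877)/(2√2) = -0.2939
|010⟩: (0.1564 + 0.9877)/(2√2) = 0.4045
|011⟩: (0.1564 - 0.9877)/(2√2) = -0.2939
|100⟩: (0.1564 - 0.9877)/(2√2) = -0.2939
|101⟩: (0.1564 + 0.9877)/(2√2) = 0.4045
|110⟩: (0.1564 - 0.9877)/(2√2) = -0.2939
|111⟩: (0.1564 + 0.9877)/(2√2) = 0.4045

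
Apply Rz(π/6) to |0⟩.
(0.9659 - 0.2588i)|0⟩

Rz(π/6) = [[e^(−iθ/2), 0], [0, e^(iθ/2)]] with e^(±iθ/2) = cos(θ/2) ± i·sin(θ/2); θ = π/6, cos(θ/2) ≈ 0.965926, sin(θ/2) ≈ 0.258819.
With a = amp(|0⟩) = 1 and b = amp(|1⟩) = 0:
new amp(|0⟩) = (0.965926 - 0.258819i)·a = (0.9659 - 0.2588i)
new amp(|1⟩) = (0.965926 + 0.258819i)·b = 0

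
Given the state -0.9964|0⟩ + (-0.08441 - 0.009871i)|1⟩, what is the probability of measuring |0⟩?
0.9928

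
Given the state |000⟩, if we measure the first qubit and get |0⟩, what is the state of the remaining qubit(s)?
|00⟩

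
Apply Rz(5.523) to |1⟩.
(-0.9286 + 0.371i)|1⟩

Rz(5.523) = [[e^(−iθ/2), 0], [0, e^(iθ/2)]] with e^(±iθ/2) = cos(θ/2) ± i·sin(θ/2); θ = 5.523, cos(θ/2) ≈ -0.92863, sin(θ/2) ≈ 0.371007.
With a = amp(|0⟩) = 0 and b = amp(|1⟩) = 1:
new amp(|0⟩) = (-0.92863 - 0.371007i)·a = 0
new amp(|1⟩) = (-0.92863 + 0.371007i)·b = (-0.9286 + 0.371i)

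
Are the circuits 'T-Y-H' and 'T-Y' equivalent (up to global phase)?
No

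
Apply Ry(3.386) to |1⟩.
-0.9925|0⟩ - 0.1219|1⟩

Ry(3.386) = [[cos(θ/2), −sin(θ/2)], [sin(θ/2), cos(θ/2)]]; θ = 3.386, cos(θ/2) ≈ -0.1219, sin(θ/2) ≈ 0.992542.
With a = amp(|0⟩) = 0 and b = amp(|1⟩) = 1:
new amp(|0⟩) = (-0.1219)·a + (-0.992542)·b = -0.9925
new amp(|1⟩) = (0.992542)·a + (-0.1219)·b = -0.1219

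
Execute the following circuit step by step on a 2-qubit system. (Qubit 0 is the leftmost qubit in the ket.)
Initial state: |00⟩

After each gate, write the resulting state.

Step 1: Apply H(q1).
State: 1/√2|00⟩ + 1/√2|01⟩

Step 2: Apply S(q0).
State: 1/√2|00⟩ + 1/√2|01⟩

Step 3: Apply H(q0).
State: 1/2|00⟩ + 1/2|01⟩ + 1/2|10⟩ + 1/2|11⟩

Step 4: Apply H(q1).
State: 1/√2|00⟩ + 1/√2|10⟩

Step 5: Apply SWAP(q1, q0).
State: 1/√2|00⟩ + 1/√2|01⟩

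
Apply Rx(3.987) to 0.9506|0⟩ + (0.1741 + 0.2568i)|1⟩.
(-0.1558 - 0.1588i)|0⟩ + (-0.07142 - 0.9723i)|1⟩

Rx(3.987) = [[cos(θ/2), −i·sin(θ/2)], [−i·sin(θ/2), cos(θ/2)]]; θ = 3.987, cos(θ/2) ≈ -0.410228, sin(θ/2) ≈ 0.911983.
With a = amp(|0⟩) = 0.9506 and b = amp(|1⟩) = (0.1741 + 0.2568i):
new amp(|0⟩) = (-0.410228)·a + (-0.911983i)·b = (-0.1558 - 0.1588i)
new amp(|1⟩) = (-0.911983i)·a + (-0.410228)·b = (-0.07142 - 0.9723i)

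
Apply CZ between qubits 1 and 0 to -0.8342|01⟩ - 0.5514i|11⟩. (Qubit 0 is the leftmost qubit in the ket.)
-0.8342|01⟩ + 0.5514i|11⟩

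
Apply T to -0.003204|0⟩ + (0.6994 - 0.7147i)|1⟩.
-0.003204|0⟩ + (0.9999 - 0.01082i)|1⟩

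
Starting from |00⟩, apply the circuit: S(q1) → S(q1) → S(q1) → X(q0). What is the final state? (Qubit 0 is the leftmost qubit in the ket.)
|10⟩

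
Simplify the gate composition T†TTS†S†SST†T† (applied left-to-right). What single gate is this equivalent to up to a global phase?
T†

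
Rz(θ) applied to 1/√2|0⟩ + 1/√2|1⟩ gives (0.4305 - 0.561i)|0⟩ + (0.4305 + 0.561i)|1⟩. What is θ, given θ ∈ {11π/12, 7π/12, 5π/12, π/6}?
7π/12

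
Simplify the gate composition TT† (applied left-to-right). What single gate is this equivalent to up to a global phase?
I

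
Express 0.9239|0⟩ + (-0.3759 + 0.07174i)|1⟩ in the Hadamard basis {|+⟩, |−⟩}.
(0.3875 + 0.05073i)|+⟩ + (0.9191 - 0.05073i)|−⟩

With |ψ⟩ = α|0⟩ + β|1⟩, the Hadamard-basis coefficients are ⟨+|ψ⟩ = (α + β)/√2 and ⟨−|ψ⟩ = (α − β)/√2.
Here α = 0.9239, β = (-0.3759 + 0.07174i): (α + β)/√2 = (0.3875 + 0.05073i), (α − β)/√2 = (0.9191 - 0.05073i).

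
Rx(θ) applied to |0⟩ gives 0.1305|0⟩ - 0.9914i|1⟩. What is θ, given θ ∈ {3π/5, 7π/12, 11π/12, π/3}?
11π/12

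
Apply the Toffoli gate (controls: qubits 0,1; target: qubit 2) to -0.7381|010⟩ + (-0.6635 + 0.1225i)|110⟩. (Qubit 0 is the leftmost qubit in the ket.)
-0.7381|010⟩ + (-0.6635 + 0.1225i)|111⟩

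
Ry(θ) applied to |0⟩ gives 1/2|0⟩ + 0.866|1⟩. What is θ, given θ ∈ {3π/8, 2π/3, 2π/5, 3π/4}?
2π/3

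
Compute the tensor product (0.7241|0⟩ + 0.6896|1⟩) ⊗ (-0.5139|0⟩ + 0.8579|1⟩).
-0.3721|00⟩ + 0.6212|01⟩ - 0.3544|10⟩ + 0.5916|11⟩

amp(|b₁b₂…⟩) = product of the factor amplitudes for bits b₁, b₂, …; only kets whose every factor amplitude is nonzero survive.
|00⟩: (0.7241)(-0.5139) = -0.3721
|01⟩: (0.7241)(0.8579) = 0.6212
|10⟩: (0.6896)(-0.5139) = -0.3544
|11⟩: (0.6896)(0.8579) = 0.5916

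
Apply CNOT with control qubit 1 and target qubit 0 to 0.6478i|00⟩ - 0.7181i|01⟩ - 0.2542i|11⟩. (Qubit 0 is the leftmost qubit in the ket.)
0.6478i|00⟩ - 0.2542i|01⟩ - 0.7181i|11⟩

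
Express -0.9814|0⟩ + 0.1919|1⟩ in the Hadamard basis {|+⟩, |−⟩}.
-0.5583|+⟩ - 0.8296|−⟩

With |ψ⟩ = α|0⟩ + β|1⟩, the Hadamard-basis coefficients are ⟨+|ψ⟩ = (α + β)/√2 and ⟨−|ψ⟩ = (α − β)/√2.
Here α = -0.9814, β = 0.1919: (α + β)/√2 = -0.5583, (α − β)/√2 = -0.8296.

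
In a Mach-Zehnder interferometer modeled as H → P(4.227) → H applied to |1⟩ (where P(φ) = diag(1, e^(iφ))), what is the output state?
(0.7333 + 0.4422i)|0⟩ + (0.2667 - 0.4422i)|1⟩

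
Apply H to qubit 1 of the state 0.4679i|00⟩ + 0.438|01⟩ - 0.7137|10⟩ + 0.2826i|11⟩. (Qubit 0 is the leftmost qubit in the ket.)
(0.3097 + 0.3309i)|00⟩ + (-0.3097 + 0.3309i)|01⟩ + (-0.5047 + 0.1998i)|10⟩ + (-0.5047 - 0.1998i)|11⟩

H on qubit 1 mixes each pair of kets that differ only in qubit 1: amplitudes (a, b) of (|…0…⟩, |…1…⟩) become ((a + b)/√2, (a − b)/√2). Kets absent from the input have amplitude 0.
(|00⟩, |01⟩): (a, b) = (0.4679i, 0.438) → ((0.3097 + 0.3309i), (-0.3097 + 0.3309i))
(|10⟩, |11⟩): (a, b) = (-0.7137, 0.2826i) → ((-0.5047 + 0.1998i), (-0.5047 - 0.1998i))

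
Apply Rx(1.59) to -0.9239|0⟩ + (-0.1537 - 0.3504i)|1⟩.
(-0.8971 + 0.1097i)|0⟩ + (-0.1076 + 0.4142i)|1⟩

Rx(1.59) = [[cos(θ/2), −i·sin(θ/2)], [−i·sin(θ/2), cos(θ/2)]]; θ = 1.59, cos(θ/2) ≈ 0.700285, sin(θ/2) ≈ 0.713864.
With a = amp(|0⟩) = -0.9239 and b = amp(|1⟩) = (-0.1537 - 0.3504i):
new amp(|0⟩) = (0.700285)·a + (-0.713864i)·b = (-0.8971 + 0.1097i)
new amp(|1⟩) = (-0.713864i)·a + (0.700285)·b = (-0.1076 + 0.4142i)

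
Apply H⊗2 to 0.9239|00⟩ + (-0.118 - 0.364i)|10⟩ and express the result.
(0.403 - 0.182i)|00⟩ + (0.403 - 0.182i)|01⟩ + (0.521 + 0.182i)|10⟩ + (0.521 + 0.182i)|11⟩

H⊗2 gives amp(|y⟩) = (1/2) Σ_x (−1)^(x·y) amp(|x⟩), where x·y is the number of positions in which both x and y have a 1.
|00⟩: (0.9239 + (-0.118 - 0.364i))/2 = (0.403 - 0.182i)
|01⟩: (0.9239 + (-0.118 - 0.364i))/2 = (0.403 - 0.182i)
|10⟩: (0.9239 - (-0.118 - 0.364i))/2 = (0.521 + 0.182i)
|11⟩: (0.9239 - (-0.118 - 0.364i))/2 = (0.521 + 0.182i)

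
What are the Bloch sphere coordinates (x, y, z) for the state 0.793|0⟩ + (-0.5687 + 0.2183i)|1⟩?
(-0.902, 0.3462, 0.2578)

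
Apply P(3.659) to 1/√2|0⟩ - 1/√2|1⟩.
1/√2|0⟩ + (0.6145 + 0.3498i)|1⟩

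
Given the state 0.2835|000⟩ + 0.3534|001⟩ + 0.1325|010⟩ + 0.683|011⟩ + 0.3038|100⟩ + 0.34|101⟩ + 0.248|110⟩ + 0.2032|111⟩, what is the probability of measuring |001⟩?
0.1249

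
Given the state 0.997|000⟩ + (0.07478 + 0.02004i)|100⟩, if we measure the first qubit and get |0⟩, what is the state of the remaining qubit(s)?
|00⟩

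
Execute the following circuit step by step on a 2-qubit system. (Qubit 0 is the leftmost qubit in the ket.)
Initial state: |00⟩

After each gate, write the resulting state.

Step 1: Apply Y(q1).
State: i|01⟩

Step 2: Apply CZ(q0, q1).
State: i|01⟩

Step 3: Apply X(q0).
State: i|11⟩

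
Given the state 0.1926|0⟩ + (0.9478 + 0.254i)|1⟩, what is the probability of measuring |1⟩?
0.9628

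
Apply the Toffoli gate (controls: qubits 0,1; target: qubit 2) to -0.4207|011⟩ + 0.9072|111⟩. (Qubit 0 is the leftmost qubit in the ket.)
-0.4207|011⟩ + 0.9072|110⟩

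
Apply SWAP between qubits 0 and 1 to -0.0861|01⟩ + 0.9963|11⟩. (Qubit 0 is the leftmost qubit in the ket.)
-0.0861|10⟩ + 0.9963|11⟩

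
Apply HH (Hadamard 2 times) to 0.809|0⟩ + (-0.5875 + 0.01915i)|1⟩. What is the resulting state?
0.809|0⟩ + (-0.5875 + 0.01915i)|1⟩

H² = I, so an even number of Hadamards cancels: H^2 = I and the state is unchanged.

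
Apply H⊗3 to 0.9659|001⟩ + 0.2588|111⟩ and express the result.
0.433|000⟩ - 0.433|001⟩ + 0.25|010⟩ - 0.25|011⟩ + 0.25|100⟩ - 0.25|101⟩ + 0.433|110⟩ - 0.433|111⟩

H⊗3 gives amp(|y⟩) = (1/2√2) Σ_x (−1)^(x·y) amp(|x⟩), where x·y is the number of positions in which both x and y have a 1.
|000⟩: (0.9659 + 0.2588)/(2√2) = 0.433
|001⟩: (-0.9659 - 0.2588)/(2√2) = -0.433
|010⟩: (0.9659 - 0.2588)/(2√2) = 0.25
|011⟩: (-0.9659 + 0.2588)/(2√2) = -0.25
|100⟩: (0.9659 - 0.2588)/(2√2) = 0.25
|101⟩: (-0.9659 + 0.2588)/(2√2) = -0.25
|110⟩: (0.9659 + 0.2588)/(2√2) = 0.433
|111⟩: (-0.9659 - 0.2588)/(2√2) = -0.433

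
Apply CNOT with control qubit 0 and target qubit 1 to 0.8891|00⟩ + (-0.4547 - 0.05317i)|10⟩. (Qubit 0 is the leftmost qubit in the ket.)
0.8891|00⟩ + (-0.4547 - 0.05317i)|11⟩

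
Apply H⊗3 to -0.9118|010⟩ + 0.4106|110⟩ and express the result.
-0.1772|000⟩ - 0.1772|001⟩ + 0.1772|010⟩ + 0.1772|011⟩ - 0.4675|100⟩ - 0.4675|101⟩ + 0.4675|110⟩ + 0.4675|111⟩

H⊗3 gives amp(|y⟩) = (1/2√2) Σ_x (−1)^(x·y) amp(|x⟩), where x·y is the number of positions in which both x and y have a 1.
|000⟩: (-0.9118 + 0.4106)/(2√2) = -0.1772
|001⟩: (-0.9118 + 0.4106)/(2√2) = -0.1772
|010⟩: (0.9118 - 0.4106)/(2√2) = 0.1772
|011⟩: (0.9118 - 0.4106)/(2√2) = 0.1772
|100⟩: (-0.9118 - 0.4106)/(2√2) = -0.4675
|101⟩: (-0.9118 - 0.4106)/(2√2) = -0.4675
|110⟩: (0.9118 + 0.4106)/(2√2) = 0.4675
|111⟩: (0.9118 + 0.4106)/(2√2) = 0.4675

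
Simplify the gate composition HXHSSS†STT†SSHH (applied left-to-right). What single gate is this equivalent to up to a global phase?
Z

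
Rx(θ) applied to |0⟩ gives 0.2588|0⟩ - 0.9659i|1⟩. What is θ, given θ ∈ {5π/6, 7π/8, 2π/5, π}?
5π/6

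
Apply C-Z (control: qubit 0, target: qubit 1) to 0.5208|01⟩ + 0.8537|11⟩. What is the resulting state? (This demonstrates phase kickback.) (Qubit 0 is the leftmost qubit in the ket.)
0.5208|01⟩ - 0.8537|11⟩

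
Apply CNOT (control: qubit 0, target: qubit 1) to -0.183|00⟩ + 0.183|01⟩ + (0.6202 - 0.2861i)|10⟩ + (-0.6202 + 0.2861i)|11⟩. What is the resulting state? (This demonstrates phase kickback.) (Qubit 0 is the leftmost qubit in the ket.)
-0.183|00⟩ + 0.183|01⟩ + (-0.6202 + 0.2861i)|10⟩ + (0.6202 - 0.2861i)|11⟩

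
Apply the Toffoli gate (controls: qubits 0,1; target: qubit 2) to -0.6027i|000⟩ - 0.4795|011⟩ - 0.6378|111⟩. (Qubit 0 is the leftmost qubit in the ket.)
-0.6027i|000⟩ - 0.4795|011⟩ - 0.6378|110⟩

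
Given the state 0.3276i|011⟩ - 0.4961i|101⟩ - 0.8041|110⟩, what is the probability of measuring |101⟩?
0.2461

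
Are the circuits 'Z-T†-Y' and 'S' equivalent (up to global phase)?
No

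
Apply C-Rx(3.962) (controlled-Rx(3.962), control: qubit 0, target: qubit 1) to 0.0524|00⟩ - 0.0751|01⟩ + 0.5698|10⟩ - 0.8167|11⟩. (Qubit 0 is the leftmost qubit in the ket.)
0.0524|00⟩ - 0.0751|01⟩ + (-0.2272 + 0.7489i)|10⟩ + (0.3257 - 0.5225i)|11⟩

C-Rx(3.962) leaves the control-|0⟩ kets |00⟩, |01⟩ unchanged and applies Rx(3.962) to qubit 1 on the control-|1⟩ pair (|10⟩, |11⟩).
Rx(3.962) = [[cos(θ/2), −i·sin(θ/2)], [−i·sin(θ/2), cos(θ/2)]]; θ = 3.962, cos(θ/2) ≈ -0.398796, sin(θ/2) ≈ 0.91704.
With a = amp(|10⟩) = 0.5698 and b = amp(|11⟩) = -0.8167:
new amp(|10⟩) = (-0.398796)·a + (-0.91704i)·b = (-0.2272 + 0.7489i)
new amp(|11⟩) = (-0.91704i)·a + (-0.398796)·b = (0.3257 - 0.5225i)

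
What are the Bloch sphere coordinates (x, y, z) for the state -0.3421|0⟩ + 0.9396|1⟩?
(-0.6429, 0, -0.7658)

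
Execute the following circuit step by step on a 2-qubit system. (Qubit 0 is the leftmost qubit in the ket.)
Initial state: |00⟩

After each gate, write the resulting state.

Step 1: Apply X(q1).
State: |01⟩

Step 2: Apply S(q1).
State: i|01⟩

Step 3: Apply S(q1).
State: -|01⟩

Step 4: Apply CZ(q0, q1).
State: -|01⟩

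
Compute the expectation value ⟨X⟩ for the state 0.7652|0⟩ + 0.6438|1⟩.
0.9853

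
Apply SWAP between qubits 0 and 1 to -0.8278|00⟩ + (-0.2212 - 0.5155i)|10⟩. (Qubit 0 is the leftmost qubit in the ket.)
-0.8278|00⟩ + (-0.2212 - 0.5155i)|01⟩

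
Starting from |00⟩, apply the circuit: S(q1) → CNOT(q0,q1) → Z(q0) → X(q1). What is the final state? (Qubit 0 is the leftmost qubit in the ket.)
|01⟩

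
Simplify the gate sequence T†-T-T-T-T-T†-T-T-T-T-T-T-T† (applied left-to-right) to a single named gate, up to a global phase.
T†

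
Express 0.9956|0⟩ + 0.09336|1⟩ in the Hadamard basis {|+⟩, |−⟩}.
0.77|+⟩ + 0.638|−⟩

With |ψ⟩ = α|0⟩ + β|1⟩, the Hadamard-basis coefficients are ⟨+|ψ⟩ = (α + β)/√2 and ⟨−|ψ⟩ = (α − β)/√2.
Here α = 0.9956, β = 0.09336: (α + β)/√2 = 0.77, (α − β)/√2 = 0.638.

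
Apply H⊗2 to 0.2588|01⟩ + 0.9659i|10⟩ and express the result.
(0.1294 + 0.483i)|00⟩ + (-0.1294 + 0.483i)|01⟩ + (0.1294 - 0.483i)|10⟩ + (-0.1294 - 0.483i)|11⟩

H⊗2 gives amp(|y⟩) = (1/2) Σ_x (−1)^(x·y) amp(|x⟩), where x·y is the number of positions in which both x and y have a 1.
|00⟩: (0.2588 + 0.9659i)/2 = (0.1294 + 0.483i)
|01⟩: (-0.2588 + 0.9659i)/2 = (-0.1294 + 0.483i)
|10⟩: (0.2588 - 0.9659i)/2 = (0.1294 - 0.483i)
|11⟩: (-0.2588 - 0.9659i)/2 = (-0.1294 - 0.483i)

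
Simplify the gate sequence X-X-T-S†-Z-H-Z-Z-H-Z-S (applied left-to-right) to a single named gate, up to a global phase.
T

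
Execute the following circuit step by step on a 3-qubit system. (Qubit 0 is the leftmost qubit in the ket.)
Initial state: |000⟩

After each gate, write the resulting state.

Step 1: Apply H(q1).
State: 1/√2|000⟩ + 1/√2|010⟩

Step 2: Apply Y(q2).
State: (1/√2)i|001⟩ + (1/√2)i|011⟩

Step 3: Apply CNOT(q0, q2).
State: (1/√2)i|001⟩ + (1/√2)i|011⟩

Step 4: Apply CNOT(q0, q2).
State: (1/√2)i|001⟩ + (1/√2)i|011⟩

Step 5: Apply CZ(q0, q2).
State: (1/√2)i|001⟩ + (1/√2)i|011⟩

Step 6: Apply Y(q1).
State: 1/√2|001⟩ - 1/√2|011⟩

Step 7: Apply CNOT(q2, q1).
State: -1/√2|001⟩ + 1/√2|011⟩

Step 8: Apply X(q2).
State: -1/√2|000⟩ + 1/√2|010⟩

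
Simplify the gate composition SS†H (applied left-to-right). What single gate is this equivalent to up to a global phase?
H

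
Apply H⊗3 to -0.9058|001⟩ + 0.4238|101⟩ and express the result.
-0.1704|000⟩ + 0.1704|001⟩ - 0.1704|010⟩ + 0.1704|011⟩ - 0.4701|100⟩ + 0.4701|101⟩ - 0.4701|110⟩ + 0.4701|111⟩

H⊗3 gives amp(|y⟩) = (1/2√2) Σ_x (−1)^(x·y) amp(|x⟩), where x·y is the number of positions in which both x and y have a 1.
|000⟩: (-0.9058 + 0.4238)/(2√2) = -0.1704
|001⟩: (0.9058 - 0.4238)/(2√2) = 0.1704
|010⟩: (-0.9058 + 0.4238)/(2√2) = -0.1704
|011⟩: (0.9058 - 0.4238)/(2√2) = 0.1704
|100⟩: (-0.9058 - 0.4238)/(2√2) = -0.4701
|101⟩: (0.9058 + 0.4238)/(2√2) = 0.4701
|110⟩: (-0.9058 - 0.4238)/(2√2) = -0.4701
|111⟩: (0.9058 + 0.4238)/(2√2) = 0.4701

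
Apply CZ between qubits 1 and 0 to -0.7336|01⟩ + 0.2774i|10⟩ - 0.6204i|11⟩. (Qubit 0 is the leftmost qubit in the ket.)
-0.7336|01⟩ + 0.2774i|10⟩ + 0.6204i|11⟩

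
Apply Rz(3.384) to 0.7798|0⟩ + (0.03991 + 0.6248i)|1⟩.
(-0.09428 - 0.7741i)|0⟩ + (-0.625 - 0.03593i)|1⟩

Rz(3.384) = [[e^(−iθ/2), 0], [0, e^(iθ/2)]] with e^(±iθ/2) = cos(θ/2) ± i·sin(θ/2); θ = 3.384, cos(θ/2) ≈ -0.120907, sin(θ/2) ≈ 0.992664.
With a = amp(|0⟩) = 0.7798 and b = amp(|1⟩) = (0.03991 + 0.6248i):
new amp(|0⟩) = (-0.120907 - 0.992664i)·a = (-0.09428 - 0.7741i)
new amp(|1⟩) = (-0.120907 + 0.992664i)·b = (-0.625 - 0.03593i)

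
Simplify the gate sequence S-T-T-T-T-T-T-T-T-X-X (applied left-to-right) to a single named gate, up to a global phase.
S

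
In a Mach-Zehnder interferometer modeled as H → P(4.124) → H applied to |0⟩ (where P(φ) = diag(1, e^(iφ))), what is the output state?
(0.2225 - 0.4159i)|0⟩ + (0.7775 + 0.4159i)|1⟩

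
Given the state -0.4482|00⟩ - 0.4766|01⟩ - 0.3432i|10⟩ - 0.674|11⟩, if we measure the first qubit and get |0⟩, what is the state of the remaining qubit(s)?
-0.6851|0⟩ - 0.7285|1⟩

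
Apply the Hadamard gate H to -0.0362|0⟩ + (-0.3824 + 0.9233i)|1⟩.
(-0.296 + 0.6529i)|0⟩ + (0.2448 - 0.6529i)|1⟩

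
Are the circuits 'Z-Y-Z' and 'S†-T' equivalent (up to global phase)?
No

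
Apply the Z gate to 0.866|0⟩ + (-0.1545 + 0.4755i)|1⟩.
0.866|0⟩ + (0.1545 - 0.4755i)|1⟩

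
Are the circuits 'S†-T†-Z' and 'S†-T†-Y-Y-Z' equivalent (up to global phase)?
Yes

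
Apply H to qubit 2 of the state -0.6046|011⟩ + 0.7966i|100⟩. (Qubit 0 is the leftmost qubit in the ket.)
-0.4275|010⟩ + 0.4275|011⟩ + 0.5633i|100⟩ + 0.5633i|101⟩

H on qubit 2 mixes each pair of kets that differ only in qubit 2: amplitudes (a, b) of (|…0…⟩, |…1…⟩) become ((a + b)/√2, (a − b)/√2). Kets absent from the input have amplitude 0.
(|010⟩, |011⟩): (a, b) = (0, -0.6046) → (-0.4275, 0.4275)
(|100⟩, |101⟩): (a, b) = (0.7966i, 0) → (0.5633i, 0.5633i)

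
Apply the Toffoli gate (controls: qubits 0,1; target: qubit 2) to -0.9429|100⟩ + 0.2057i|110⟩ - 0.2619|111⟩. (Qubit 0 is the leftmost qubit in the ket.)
-0.9429|100⟩ - 0.2619|110⟩ + 0.2057i|111⟩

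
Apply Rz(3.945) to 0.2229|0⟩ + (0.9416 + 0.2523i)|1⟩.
(-0.08715 - 0.2052i)|0⟩ + (-0.6004 + 0.768i)|1⟩

Rz(3.945) = [[e^(−iθ/2), 0], [0, e^(iθ/2)]] with e^(±iθ/2) = cos(θ/2) ± i·sin(θ/2); θ = 3.945, cos(θ/2) ≈ -0.390987, sin(θ/2) ≈ 0.920396.
With a = amp(|0⟩) = 0.2229 and b = amp(|1⟩) = (0.9416 + 0.2523i):
new amp(|0⟩) = (-0.390987 - 0.920396i)·a = (-0.08715 - 0.2052i)
new amp(|1⟩) = (-0.390987 + 0.920396i)·b = (-0.6004 + 0.768i)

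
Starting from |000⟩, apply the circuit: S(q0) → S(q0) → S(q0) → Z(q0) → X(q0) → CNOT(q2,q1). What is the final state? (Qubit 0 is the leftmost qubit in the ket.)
|100⟩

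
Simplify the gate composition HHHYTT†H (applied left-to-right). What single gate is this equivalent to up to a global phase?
Y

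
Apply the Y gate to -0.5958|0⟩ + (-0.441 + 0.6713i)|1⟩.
(0.6713 + 0.441i)|0⟩ - 0.5958i|1⟩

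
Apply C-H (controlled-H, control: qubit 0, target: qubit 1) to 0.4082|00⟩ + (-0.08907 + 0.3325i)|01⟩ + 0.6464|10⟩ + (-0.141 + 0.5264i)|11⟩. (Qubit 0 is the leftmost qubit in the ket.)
0.4082|00⟩ + (-0.08907 + 0.3325i)|01⟩ + (0.3574 + 0.3722i)|10⟩ + (0.5568 - 0.3722i)|11⟩

C-H leaves the control-|0⟩ kets |00⟩, |01⟩ unchanged and applies H to qubit 1 on the control-|1⟩ pair (|10⟩, |11⟩).
H = [[1/√2, 1/√2], [1/√2, -1/√2]].
With a = amp(|10⟩) = 0.6464 and b = amp(|11⟩) = (-0.141 + 0.5264i):
new amp(|10⟩) = (1/√2)·a + (1/√2)·b = (0.3574 + 0.3722i)
new amp(|11⟩) = (1/√2)·a + (-1/√2)·b = (0.5568 - 0.3722i)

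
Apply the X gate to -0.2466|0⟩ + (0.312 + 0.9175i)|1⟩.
(0.312 + 0.9175i)|0⟩ - 0.2466|1⟩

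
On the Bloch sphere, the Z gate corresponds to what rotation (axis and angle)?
Rotation by π around the z-axis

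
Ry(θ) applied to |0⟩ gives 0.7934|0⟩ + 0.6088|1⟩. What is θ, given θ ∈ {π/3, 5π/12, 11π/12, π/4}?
5π/12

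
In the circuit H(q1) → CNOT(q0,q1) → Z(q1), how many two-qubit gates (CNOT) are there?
1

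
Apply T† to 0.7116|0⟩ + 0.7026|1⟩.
0.7116|0⟩ + (0.4968 - 0.4968i)|1⟩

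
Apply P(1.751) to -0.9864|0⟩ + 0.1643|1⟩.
-0.9864|0⟩ + (-0.02945 + 0.1616i)|1⟩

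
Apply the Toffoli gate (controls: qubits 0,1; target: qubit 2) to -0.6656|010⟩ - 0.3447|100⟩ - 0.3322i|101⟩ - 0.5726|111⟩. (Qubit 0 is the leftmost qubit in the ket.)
-0.6656|010⟩ - 0.3447|100⟩ - 0.3322i|101⟩ - 0.5726|110⟩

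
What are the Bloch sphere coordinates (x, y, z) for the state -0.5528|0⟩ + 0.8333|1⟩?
(-0.9213, 0, -0.3888)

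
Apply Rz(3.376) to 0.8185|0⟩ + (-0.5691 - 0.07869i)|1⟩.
(-0.09571 - 0.8129i)|0⟩ + (0.1447 - 0.556i)|1⟩

Rz(3.376) = [[e^(−iθ/2), 0], [0, e^(iθ/2)]] with e^(±iθ/2) = cos(θ/2) ± i·sin(θ/2); θ = 3.376, cos(θ/2) ≈ -0.116936, sin(θ/2) ≈ 0.99314.
With a = amp(|0⟩) = 0.8185 and b = amp(|1⟩) = (-0.5691 - 0.07869i):
new amp(|0⟩) = (-0.116936 - 0.99314i)·a = (-0.09571 - 0.8129i)
new amp(|1⟩) = (-0.116936 + 0.99314i)·b = (0.1447 - 0.556i)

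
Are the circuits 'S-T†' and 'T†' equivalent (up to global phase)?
No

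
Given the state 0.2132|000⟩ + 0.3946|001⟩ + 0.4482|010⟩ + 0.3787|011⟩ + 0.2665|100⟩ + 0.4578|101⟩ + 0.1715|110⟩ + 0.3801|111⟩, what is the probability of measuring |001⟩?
0.1557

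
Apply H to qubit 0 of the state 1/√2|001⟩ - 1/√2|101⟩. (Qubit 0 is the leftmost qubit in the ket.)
|101⟩

H on qubit 0 mixes each pair of kets that differ only in qubit 0: amplitudes (a, b) of (|…0…⟩, |…1…⟩) become ((a + b)/√2, (a − b)/√2). Kets absent from the input have amplitude 0.
(|001⟩, |101⟩): (a, b) = (1/√2, -1/√2) → (0, 1)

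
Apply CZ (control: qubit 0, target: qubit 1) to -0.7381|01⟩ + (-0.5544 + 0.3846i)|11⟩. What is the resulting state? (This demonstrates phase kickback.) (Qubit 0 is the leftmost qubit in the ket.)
-0.7381|01⟩ + (0.5544 - 0.3846i)|11⟩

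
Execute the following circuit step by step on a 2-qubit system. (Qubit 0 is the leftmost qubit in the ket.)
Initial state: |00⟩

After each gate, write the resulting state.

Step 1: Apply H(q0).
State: 1/√2|00⟩ + 1/√2|10⟩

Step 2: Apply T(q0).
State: 1/√2|00⟩ + (1/2 + (1/2)i)|10⟩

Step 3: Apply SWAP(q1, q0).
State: 1/√2|00⟩ + (1/2 + (1/2)i)|01⟩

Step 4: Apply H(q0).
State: 1/2|00⟩ + (1/√8 + (1/√8)i)|01⟩ + 1/2|10⟩ + (1/√8 + (1/√8)i)|11⟩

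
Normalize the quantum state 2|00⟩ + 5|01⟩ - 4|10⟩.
0.2981|00⟩ + 0.7454|01⟩ - 0.5963|10⟩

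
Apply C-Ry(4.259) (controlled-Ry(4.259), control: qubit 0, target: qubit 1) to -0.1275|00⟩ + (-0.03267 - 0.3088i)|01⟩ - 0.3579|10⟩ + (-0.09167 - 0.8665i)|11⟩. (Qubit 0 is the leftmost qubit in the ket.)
-0.1275|00⟩ + (-0.03267 - 0.3088i)|01⟩ + (0.2674 + 0.7347i)|10⟩ + (-0.2549 + 0.4593i)|11⟩

C-Ry(4.259) leaves the control-|0⟩ kets |00⟩, |01⟩ unchanged and applies Ry(4.259) to qubit 1 on the control-|1⟩ pair (|10⟩, |11⟩).
Ry(4.259) = [[cos(θ/2), −sin(θ/2)], [sin(θ/2), cos(θ/2)]]; θ = 4.259, cos(θ/2) ≈ -0.530087, sin(θ/2) ≈ 0.847943.
With a = amp(|10⟩) = -0.3579 and b = amp(|11⟩) = (-0.09167 - 0.8665i):
new amp(|10⟩) = (-0.530087)·a + (-0.847943)·b = (0.2674 + 0.7347i)
new amp(|11⟩) = (0.847943)·a + (-0.530087)·b = (-0.2549 + 0.4593i)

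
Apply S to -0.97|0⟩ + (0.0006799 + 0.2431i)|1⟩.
-0.97|0⟩ + (-0.2431 + 0.0006799i)|1⟩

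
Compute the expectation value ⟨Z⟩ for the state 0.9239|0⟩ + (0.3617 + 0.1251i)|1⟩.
0.7071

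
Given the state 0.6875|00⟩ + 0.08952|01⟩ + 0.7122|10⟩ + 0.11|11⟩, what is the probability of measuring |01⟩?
0.008014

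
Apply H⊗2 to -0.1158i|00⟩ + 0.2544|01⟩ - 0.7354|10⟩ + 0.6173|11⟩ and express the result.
(0.06815 - 0.0579i)|00⟩ + (-0.8036 - 0.0579i)|01⟩ + (0.1863 - 0.0579i)|10⟩ + (0.5492 - 0.0579i)|11⟩

H⊗2 gives amp(|y⟩) = (1/2) Σ_x (−1)^(x·y) amp(|x⟩), where x·y is the number of positions in which both x and y have a 1.
|00⟩: (-0.1158i + 0.2544 - 0.7354 + 0.6173)/2 = (0.06815 - 0.0579i)
|01⟩: (-0.1158i - 0.2544 - 0.7354 - 0.6173)/2 = (-0.8036 - 0.0579i)
|10⟩: (-0.1158i + 0.2544 + 0.7354 - 0.6173)/2 = (0.1863 - 0.0579i)
|11⟩: (-0.1158i - 0.2544 + 0.7354 + 0.6173)/2 = (0.5492 - 0.0579i)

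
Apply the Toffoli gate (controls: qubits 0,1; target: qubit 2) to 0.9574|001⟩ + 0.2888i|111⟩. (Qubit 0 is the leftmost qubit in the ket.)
0.9574|001⟩ + 0.2888i|110⟩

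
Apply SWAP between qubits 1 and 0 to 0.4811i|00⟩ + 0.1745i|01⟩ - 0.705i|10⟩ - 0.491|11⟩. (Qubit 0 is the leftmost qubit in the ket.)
0.4811i|00⟩ - 0.705i|01⟩ + 0.1745i|10⟩ - 0.491|11⟩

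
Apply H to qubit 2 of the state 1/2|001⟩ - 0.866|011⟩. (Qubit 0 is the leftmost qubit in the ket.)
1/√8|000⟩ - 1/√8|001⟩ - 0.6124|010⟩ + 0.6124|011⟩

H on qubit 2 mixes each pair of kets that differ only in qubit 2: amplitudes (a, b) of (|…0…⟩, |…1…⟩) become ((a + b)/√2, (a − b)/√2). Kets absent from the input have amplitude 0.
(|000⟩, |001⟩): (a, b) = (0, 1/2) → (1/√8, -1/√8)
(|010⟩, |011⟩): (a, b) = (0, -0.866) → (-0.6124, 0.6124)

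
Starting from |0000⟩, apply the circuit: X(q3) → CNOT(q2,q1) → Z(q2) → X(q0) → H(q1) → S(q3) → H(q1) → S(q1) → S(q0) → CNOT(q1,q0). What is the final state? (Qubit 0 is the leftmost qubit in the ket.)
-|1001⟩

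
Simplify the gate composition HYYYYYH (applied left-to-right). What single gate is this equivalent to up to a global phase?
Y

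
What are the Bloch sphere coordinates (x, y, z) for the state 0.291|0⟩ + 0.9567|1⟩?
(0.5568, 0, -0.8306)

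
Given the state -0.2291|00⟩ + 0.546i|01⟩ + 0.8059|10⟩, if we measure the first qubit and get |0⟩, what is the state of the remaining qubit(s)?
-0.3869|0⟩ + 0.9221i|1⟩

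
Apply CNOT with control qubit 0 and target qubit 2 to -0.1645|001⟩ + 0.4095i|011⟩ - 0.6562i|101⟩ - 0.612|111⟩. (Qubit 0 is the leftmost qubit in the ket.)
-0.1645|001⟩ + 0.4095i|011⟩ - 0.6562i|100⟩ - 0.612|110⟩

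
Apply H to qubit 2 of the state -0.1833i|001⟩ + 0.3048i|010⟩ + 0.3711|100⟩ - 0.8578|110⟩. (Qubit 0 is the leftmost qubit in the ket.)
-0.1296i|000⟩ + 0.1296i|001⟩ + 0.2155i|010⟩ + 0.2155i|011⟩ + 0.2624|100⟩ + 0.2624|101⟩ - 0.6066|110⟩ - 0.6066|111⟩

H on qubit 2 mixes each pair of kets that differ only in qubit 2: amplitudes (a, b) of (|…0…⟩, |…1…⟩) become ((a + b)/√2, (a − b)/√2). Kets absent from the input have amplitude 0.
(|000⟩, |001⟩): (a, b) = (0, -0.1833i) → (-0.1296i, 0.1296i)
(|010⟩, |011⟩): (a, b) = (0.3048i, 0) → (0.2155i, 0.2155i)
(|100⟩, |101⟩): (a, b) = (0.3711, 0) → (0.2624, 0.2624)
(|110⟩, |111⟩): (a, b) = (-0.8578, 0) → (-0.6066, -0.6066)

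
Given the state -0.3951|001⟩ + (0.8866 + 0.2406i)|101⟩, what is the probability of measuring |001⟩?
0.1561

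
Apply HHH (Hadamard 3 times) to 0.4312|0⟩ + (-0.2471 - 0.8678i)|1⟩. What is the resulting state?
(0.1302 - 0.6136i)|0⟩ + (0.4796 + 0.6136i)|1⟩

H² = I, so H^3 = H: a single Hadamard. With (a, b) = (0.4312, (-0.2471 - 0.8678i)), H gives ((a + b)/√2, (a − b)/√2) = ((0.1302 - 0.6136i), (0.4796 + 0.6136i)).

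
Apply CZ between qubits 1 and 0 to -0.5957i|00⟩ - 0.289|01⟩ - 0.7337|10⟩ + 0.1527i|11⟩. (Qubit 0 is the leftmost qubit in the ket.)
-0.5957i|00⟩ - 0.289|01⟩ - 0.7337|10⟩ - 0.1527i|11⟩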